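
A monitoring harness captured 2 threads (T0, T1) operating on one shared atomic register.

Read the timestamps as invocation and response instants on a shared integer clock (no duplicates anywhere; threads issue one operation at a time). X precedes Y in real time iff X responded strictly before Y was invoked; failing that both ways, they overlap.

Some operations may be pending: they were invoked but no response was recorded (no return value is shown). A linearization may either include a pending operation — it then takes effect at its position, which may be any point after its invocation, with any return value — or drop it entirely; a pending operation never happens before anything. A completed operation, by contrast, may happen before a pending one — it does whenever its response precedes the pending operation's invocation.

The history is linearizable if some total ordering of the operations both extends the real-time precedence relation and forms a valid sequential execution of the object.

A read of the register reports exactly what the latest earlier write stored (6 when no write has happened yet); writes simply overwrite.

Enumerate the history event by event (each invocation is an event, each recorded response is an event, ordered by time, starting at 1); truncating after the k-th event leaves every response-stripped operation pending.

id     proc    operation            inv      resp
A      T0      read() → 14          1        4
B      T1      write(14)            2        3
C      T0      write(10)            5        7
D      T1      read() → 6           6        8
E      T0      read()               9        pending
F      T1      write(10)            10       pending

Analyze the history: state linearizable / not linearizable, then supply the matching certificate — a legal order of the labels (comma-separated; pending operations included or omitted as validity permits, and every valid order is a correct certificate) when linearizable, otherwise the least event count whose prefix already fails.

prefix check: 1..7 passes, 1..8 fails once D's time-8 response joins
no legal order exists: 4 real-time-consistent candidates over 4 completed atomic register operations, all rejected
one such order, A, B, C, D, breaks at step 1 where A read() → 14 is illegal
one such order, A, B, D, C, breaks at step 1 where A read() → 14 is illegal

not linearizable — minimal violating prefix: 8 events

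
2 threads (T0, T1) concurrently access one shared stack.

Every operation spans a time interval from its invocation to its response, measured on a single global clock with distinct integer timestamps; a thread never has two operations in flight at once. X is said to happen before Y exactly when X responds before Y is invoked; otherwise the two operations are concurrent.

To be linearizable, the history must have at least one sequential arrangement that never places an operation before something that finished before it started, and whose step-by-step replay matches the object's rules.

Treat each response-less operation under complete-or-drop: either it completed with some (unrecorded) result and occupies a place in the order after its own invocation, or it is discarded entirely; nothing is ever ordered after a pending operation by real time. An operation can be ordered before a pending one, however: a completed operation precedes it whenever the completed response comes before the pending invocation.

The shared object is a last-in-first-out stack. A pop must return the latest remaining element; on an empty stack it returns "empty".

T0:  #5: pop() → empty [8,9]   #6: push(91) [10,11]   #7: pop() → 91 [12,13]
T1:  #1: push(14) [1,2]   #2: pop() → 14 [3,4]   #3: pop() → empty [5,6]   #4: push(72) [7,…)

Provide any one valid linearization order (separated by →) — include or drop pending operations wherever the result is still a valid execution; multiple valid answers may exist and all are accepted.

#1 → #2 → #3 → #5 → #4 → #6 → #7

after step 1 (#1 push(14)): stack <14>
after step 2 (#2 pop() → 14): stack <>
after step 3 (#3 pop() → empty): stack <>
after step 4 (#5 pop() → empty): stack <>
after step 5 (#4 push(72) (pending, included)): stack <72>
after step 6 (#6 push(91)): stack <72,91>
after step 7 (#7 pop() → 91): stack <72>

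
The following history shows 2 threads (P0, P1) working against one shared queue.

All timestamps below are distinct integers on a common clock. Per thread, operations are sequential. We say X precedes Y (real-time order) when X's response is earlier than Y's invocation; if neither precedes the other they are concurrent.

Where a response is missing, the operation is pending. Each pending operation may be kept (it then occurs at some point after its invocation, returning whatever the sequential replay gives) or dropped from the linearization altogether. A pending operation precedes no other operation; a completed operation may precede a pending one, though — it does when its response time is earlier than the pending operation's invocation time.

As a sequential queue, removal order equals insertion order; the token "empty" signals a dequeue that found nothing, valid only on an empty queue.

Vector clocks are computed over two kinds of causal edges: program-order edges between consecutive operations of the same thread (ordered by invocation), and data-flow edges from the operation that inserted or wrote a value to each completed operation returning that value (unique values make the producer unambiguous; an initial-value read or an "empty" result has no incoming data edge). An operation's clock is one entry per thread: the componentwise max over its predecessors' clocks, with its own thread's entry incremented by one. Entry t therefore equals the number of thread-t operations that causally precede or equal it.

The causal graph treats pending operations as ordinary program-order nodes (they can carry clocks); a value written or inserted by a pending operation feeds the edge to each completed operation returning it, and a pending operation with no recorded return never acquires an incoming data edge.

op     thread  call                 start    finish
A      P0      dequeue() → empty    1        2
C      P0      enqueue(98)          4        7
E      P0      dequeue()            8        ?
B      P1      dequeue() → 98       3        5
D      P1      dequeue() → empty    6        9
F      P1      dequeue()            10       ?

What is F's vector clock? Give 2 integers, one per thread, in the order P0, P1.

A (invocation 1): nothing precedes it; P0's component alone gives (1, 0)
invoked at 4, C merges VC(A)=(1, 0) and bumps P0's slot → (2, 0)
invoked at 3, B merges VC(C)=(2, 0) and bumps P1's slot → (2, 1)
invoked at 8, E merges VC(C)=(2, 0) and bumps P0's slot → (3, 0)
invoked at 6, D merges VC(B)=(2, 1) and bumps P1's slot → (2, 2)
invoked at 10, F merges VC(D)=(2, 2) and bumps P1's slot → (2, 3)
target: VC(F) = (2, 3)

(2, 3)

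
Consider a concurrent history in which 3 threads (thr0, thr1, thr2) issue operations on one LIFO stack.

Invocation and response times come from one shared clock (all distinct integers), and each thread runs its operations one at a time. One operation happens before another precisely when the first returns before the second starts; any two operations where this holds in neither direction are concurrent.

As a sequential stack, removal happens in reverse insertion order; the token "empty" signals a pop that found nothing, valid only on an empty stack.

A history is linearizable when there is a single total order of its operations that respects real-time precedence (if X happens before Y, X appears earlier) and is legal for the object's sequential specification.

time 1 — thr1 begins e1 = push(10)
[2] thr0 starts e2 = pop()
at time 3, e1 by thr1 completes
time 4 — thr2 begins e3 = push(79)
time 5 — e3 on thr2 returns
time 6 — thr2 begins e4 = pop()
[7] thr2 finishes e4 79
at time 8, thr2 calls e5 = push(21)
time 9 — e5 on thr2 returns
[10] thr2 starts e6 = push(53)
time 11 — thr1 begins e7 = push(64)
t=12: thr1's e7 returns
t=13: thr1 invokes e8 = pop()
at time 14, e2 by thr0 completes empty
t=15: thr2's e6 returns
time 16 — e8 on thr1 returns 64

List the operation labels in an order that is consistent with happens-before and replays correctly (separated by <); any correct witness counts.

e2 < e1 < e3 < e4 < e5 < e6 < e7 < e8

1. e2 pop() → empty, leaving stack <>
2. e1 push(10), leaving stack <10>
3. e3 push(79), leaving stack <10,79>
4. e4 pop() → 79, leaving stack <10>
5. e5 push(21), leaving stack <10,21>
6. e6 push(53), leaving stack <10,21,53>
7. e7 push(64), leaving stack <10,21,53,64>
8. e8 pop() → 64, leaving stack <10,21,53>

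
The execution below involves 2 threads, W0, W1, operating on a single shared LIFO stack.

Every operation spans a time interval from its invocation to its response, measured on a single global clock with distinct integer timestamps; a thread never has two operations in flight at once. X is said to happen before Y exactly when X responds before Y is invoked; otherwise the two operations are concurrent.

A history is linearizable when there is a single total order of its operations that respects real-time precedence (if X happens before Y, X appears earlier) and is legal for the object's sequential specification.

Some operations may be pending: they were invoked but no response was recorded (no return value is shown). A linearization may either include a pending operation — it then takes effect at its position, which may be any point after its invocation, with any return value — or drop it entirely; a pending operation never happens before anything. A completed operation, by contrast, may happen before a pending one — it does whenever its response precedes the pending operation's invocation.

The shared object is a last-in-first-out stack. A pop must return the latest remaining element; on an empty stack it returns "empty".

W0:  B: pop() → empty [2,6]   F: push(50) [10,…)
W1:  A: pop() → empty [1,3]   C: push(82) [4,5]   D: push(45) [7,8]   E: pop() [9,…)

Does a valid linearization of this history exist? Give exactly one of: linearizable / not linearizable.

witness order: A, B, C, D
1. A pop() → empty, leaving stack <>
2. B pop() → empty, leaving stack <>
3. C push(82), leaving stack <82>
4. D push(45), leaving stack <82,45>

linearizable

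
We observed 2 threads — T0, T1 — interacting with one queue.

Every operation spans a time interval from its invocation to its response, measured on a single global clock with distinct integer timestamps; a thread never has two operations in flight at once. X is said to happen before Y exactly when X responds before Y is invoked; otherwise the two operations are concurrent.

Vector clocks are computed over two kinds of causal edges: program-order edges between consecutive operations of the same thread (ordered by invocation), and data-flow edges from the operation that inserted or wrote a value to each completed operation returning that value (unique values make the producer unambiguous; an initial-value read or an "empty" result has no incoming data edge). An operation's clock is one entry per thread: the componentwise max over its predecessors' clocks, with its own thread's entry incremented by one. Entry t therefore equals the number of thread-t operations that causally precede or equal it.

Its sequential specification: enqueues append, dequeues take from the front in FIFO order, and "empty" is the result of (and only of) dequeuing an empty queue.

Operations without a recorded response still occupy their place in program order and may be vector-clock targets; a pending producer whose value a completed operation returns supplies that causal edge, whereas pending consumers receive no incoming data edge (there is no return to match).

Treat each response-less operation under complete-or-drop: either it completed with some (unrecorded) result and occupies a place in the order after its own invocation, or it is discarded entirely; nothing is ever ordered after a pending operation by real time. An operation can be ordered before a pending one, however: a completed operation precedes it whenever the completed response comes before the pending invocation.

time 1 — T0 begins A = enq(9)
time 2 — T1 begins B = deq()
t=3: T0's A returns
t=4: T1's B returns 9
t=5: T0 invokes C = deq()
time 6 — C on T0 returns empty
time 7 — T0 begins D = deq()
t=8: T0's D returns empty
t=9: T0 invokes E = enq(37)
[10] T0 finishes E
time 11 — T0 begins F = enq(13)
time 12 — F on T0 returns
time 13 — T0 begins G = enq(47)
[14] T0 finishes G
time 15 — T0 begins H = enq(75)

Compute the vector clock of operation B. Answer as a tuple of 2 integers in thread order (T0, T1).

(1, 1)

no predecessors for A (invoked 1): T0 increments from zero → (1, 0)
merge at B (invoked 2): VC(A)=(1, 0), own-thread bump on T1 → (1, 1)
merge at C (invoked 5): VC(A)=(1, 0), own-thread bump on T0 → (2, 0)
merge at D (invoked 7): VC(C)=(2, 0), own-thread bump on T0 → (3, 0)
merge at E (invoked 9): VC(D)=(3, 0), own-thread bump on T0 → (4, 0)
merge at F (invoked 11): VC(E)=(4, 0), own-thread bump on T0 → (5, 0)
merge at G (invoked 13): VC(F)=(5, 0), own-thread bump on T0 → (6, 0)
merge at H (invoked 15): VC(G)=(6, 0), own-thread bump on T0 → (7, 0)
target: VC(B) = (1, 1)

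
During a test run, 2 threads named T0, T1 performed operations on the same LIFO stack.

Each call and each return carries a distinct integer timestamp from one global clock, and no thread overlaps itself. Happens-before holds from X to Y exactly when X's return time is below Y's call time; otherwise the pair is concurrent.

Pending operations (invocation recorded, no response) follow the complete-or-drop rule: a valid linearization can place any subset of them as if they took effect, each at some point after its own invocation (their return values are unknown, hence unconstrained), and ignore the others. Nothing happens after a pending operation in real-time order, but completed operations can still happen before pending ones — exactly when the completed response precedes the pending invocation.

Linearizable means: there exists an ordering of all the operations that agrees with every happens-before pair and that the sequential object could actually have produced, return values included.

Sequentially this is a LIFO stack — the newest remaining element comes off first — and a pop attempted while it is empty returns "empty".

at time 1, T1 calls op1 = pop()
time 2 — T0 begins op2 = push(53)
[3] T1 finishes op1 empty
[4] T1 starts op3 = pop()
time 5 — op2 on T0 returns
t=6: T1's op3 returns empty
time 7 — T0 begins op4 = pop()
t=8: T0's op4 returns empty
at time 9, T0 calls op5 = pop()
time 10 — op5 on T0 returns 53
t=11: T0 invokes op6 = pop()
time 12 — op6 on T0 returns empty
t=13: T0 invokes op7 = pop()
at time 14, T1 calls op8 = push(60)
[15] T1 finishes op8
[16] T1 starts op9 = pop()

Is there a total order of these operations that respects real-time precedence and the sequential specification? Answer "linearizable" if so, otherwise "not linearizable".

cut after 7 events: linearizable; cut after 8 events (op4 responds, time 8): not linearizable
checked exhaustively: 3 real-time-consistent orders of 4 completed operations, zero legal LIFO stack replays
take op1, op2, op3, op4: step 3 already fails, because op3 pop() → empty cannot occur there
take op1, op3, op2, op4: step 4 already fails, because op4 pop() → empty cannot occur there

not linearizable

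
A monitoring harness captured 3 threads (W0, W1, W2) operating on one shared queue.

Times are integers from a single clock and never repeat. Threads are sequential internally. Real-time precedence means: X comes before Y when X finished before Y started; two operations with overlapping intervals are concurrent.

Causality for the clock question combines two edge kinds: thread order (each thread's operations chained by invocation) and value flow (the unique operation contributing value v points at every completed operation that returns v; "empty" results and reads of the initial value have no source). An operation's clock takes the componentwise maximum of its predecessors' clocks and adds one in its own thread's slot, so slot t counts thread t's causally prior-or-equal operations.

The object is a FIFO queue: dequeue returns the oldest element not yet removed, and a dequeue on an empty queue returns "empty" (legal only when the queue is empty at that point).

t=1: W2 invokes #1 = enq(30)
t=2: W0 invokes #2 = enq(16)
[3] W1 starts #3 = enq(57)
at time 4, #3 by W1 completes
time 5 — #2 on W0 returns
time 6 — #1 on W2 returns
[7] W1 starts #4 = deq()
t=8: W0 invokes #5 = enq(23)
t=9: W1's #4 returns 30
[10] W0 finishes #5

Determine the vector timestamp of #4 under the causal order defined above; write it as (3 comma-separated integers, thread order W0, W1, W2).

invoked at 1, #1 has no predecessors; its own W2 bump gives (0, 0, 1)
invoked at 3, #3 has no predecessors; its own W1 bump gives (0, 1, 0)
invoked at 2, #2 has no predecessors; its own W0 bump gives (1, 0, 0)
invoked at 8, #5 merges VC(#2)=(1, 0, 0) and bumps W0's slot → (2, 0, 0)
invoked at 7, #4 merges VC(#1)=(0, 0, 1), VC(#3)=(0, 1, 0) and bumps W1's slot → (0, 2, 1)
target: VC(#4) = (0, 2, 1)

(0, 2, 1)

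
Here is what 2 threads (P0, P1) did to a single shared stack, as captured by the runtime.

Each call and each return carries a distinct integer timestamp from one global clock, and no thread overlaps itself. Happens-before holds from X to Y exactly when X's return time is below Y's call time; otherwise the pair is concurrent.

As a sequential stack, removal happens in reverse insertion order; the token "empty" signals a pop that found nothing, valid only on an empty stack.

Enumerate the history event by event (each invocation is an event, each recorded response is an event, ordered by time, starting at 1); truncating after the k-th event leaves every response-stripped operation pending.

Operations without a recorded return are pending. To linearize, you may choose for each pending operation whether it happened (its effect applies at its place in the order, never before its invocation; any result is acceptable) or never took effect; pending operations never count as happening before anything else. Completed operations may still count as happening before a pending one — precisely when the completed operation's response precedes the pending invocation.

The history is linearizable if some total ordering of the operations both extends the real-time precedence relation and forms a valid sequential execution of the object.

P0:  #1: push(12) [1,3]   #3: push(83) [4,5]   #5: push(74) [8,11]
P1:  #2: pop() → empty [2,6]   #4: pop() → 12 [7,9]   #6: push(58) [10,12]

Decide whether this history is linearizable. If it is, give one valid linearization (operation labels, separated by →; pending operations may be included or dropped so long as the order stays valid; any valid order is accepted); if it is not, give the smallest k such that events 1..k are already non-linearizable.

not linearizable — minimal violating prefix: 9 events

the violation lands at event 9, #4's response at time 9: events 1..8 linearize, events 1..9 do not
4 completed operations, 3 real-time-consistent orders — every stack replay fails
completion choices over the 1 pending operation (#5) were checked; none helps
for example #1, #2, #3, #4 (pending dropped) fails at step 2: #2 pop() → empty is not legal there
for example #1, #3, #2, #4 (pending dropped) fails at step 3: #2 pop() → empty is not legal there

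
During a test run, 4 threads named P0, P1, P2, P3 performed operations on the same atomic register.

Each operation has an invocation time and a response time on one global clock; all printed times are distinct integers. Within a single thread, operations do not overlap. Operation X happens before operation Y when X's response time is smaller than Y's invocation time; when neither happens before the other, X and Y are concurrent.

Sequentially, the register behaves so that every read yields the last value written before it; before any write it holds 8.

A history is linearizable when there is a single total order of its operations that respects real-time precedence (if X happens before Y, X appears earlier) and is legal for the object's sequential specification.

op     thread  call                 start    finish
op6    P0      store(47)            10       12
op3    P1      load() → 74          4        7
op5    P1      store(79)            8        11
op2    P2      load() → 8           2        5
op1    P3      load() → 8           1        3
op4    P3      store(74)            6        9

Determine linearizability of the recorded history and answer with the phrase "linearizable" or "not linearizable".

witness order: op1, op2, op4, op3, op5, op6
1. op1 load() → 8, leaving value 8
2. op2 load() → 8, leaving value 8
3. op4 store(74), leaving value 74
4. op3 load() → 74, leaving value 74
5. op5 store(79), leaving value 79
6. op6 store(47), leaving value 47

linearizable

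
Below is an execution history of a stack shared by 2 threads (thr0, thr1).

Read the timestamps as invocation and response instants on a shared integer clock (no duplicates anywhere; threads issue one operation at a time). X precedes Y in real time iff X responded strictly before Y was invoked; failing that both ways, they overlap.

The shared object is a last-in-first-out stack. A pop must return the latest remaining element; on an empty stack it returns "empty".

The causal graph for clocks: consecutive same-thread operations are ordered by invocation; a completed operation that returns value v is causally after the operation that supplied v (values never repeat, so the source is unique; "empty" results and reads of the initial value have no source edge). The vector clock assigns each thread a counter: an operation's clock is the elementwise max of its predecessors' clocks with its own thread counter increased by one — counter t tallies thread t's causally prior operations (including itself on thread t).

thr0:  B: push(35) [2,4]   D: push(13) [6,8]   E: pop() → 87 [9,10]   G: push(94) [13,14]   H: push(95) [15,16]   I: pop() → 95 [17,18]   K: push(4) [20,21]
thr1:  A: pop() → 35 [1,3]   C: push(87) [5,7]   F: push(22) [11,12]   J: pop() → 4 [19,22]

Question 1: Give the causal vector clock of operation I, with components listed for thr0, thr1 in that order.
Answer: (6, 2)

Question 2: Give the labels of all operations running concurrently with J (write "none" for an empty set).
Answer: K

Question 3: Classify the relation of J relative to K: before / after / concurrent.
Answer: concurrent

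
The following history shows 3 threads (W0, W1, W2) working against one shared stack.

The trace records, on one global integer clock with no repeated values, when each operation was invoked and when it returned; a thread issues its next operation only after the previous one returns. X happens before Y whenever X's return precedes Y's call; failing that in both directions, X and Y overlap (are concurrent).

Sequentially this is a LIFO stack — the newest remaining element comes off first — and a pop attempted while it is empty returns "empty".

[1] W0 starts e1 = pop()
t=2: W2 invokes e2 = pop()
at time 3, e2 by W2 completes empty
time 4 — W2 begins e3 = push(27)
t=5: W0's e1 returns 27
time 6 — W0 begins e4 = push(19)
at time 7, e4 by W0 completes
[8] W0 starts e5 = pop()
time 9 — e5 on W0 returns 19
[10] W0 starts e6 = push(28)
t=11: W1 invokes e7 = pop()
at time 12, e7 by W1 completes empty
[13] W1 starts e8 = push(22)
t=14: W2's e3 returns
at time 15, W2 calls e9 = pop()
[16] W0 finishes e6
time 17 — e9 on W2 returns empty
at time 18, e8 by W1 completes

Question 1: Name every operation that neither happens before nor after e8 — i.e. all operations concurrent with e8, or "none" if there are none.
e8 spans [13,18]; an op avoiding the whole window 13..18 is ordered, any other is concurrent
e1 [1,5]: before
e2 [2,3]: before
e3 [4,14]: concurrent
e4 [6,7]: before
e5 [8,9]: before
e6 [10,16]: concurrent
e7 [11,12]: before
e9 [15,17]: concurrent

e3, e6, e9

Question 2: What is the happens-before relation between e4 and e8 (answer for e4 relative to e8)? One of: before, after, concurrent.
e4 spans [6,7], e8 spans [13,18]
resp(e4)=7 < inv(e8)=13

before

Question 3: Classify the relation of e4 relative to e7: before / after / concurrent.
e4 spans [6,7], e7 spans [11,12]
resp(e4)=7 < inv(e7)=11

before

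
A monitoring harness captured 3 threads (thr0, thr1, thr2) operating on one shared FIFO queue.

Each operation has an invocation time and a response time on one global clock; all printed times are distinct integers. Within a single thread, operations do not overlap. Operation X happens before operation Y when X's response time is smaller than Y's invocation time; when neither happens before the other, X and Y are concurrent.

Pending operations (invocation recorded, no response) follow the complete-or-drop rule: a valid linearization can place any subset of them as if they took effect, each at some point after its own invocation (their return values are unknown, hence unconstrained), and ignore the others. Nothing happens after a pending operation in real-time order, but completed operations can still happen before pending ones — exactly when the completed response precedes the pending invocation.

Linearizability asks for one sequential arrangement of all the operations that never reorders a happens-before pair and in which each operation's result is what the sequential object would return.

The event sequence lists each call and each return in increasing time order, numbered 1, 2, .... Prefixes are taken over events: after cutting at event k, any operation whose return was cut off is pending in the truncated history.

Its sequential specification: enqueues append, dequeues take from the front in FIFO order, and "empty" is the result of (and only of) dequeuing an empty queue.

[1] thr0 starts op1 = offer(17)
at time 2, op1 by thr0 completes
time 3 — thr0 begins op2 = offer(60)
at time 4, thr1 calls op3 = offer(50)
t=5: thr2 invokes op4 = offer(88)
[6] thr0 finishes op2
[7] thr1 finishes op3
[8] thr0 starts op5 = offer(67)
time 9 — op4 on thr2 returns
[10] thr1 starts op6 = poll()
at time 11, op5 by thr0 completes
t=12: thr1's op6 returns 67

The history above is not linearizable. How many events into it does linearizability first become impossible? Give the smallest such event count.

12

events 1..11 are linearizable; a witness order is op1, op2, op3, op4, op5:
1. op1 offer(17), leaving queue <17>
2. op2 offer(60), leaving queue <17,60>
3. op3 offer(50), leaving queue <17,60,50>
4. op4 offer(88), leaving queue <17,60,50,88>
5. op5 offer(67), leaving queue <17,60,50,88,67>
event 12 — op6's response, time 12 — after it, nothing linearizes
one such order, op1, op2, op3, op4, op5, op6, breaks at step 6 where op6 poll() → 67 is illegal
one such order, op1, op2, op3, op4, op6, op5, breaks at step 5 where op6 poll() → 67 is illegal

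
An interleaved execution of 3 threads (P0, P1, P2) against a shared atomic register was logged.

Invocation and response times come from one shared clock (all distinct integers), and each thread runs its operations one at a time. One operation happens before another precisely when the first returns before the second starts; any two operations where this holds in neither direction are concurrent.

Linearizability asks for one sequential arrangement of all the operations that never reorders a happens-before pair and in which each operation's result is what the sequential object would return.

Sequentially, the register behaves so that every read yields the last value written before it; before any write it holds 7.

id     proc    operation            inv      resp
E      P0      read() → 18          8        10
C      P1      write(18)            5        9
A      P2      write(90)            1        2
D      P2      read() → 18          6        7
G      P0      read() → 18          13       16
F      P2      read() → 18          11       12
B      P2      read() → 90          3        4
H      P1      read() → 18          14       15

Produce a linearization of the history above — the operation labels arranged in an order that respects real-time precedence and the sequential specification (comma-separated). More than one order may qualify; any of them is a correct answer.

A, B, C, D, E, F, G, H

step 1: A write(90) — value 90
step 2: B read() → 90 — value 90
step 3: C write(18) — value 18
step 4: D read() → 18 — value 18
step 5: E read() → 18 — value 18
step 6: F read() → 18 — value 18
step 7: G read() → 18 — value 18
step 8: H read() → 18 — value 18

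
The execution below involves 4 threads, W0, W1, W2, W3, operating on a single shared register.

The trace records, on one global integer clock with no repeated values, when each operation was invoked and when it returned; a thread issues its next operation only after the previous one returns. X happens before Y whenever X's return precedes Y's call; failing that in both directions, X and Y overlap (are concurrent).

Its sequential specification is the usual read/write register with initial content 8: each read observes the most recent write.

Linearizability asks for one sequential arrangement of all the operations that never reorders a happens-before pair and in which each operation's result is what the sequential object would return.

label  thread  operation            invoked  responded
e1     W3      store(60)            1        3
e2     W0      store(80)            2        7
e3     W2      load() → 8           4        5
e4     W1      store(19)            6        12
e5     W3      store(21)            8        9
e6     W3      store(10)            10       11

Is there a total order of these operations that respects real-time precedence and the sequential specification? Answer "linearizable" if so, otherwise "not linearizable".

not linearizable

cut after 4 events: linearizable; cut after 5 events (e3 responds, time 5): not linearizable
the sole real-time-consistent order of 2 completed operations fails the register replay
including or dropping the 1 pending operation (e2) in any combination fails
sample order e1, e3 (pending dropped) stalls at step 2 — e3 load() → 8 has no legal effect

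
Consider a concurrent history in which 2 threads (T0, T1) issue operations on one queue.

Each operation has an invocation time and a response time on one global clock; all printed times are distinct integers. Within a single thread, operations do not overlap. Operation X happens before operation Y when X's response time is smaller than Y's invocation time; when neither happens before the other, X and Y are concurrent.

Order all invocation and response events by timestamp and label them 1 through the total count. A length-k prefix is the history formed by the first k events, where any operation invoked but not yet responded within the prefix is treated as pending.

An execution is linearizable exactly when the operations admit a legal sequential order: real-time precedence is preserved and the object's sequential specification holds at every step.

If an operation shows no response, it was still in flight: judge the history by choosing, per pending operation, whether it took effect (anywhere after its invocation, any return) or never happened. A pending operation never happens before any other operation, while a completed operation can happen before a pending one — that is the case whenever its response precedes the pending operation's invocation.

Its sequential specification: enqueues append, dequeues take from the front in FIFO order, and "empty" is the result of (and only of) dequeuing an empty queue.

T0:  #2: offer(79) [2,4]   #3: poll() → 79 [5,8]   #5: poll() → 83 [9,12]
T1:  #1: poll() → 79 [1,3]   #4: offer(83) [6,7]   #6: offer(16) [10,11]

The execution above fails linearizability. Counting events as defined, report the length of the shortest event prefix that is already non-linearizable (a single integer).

a valid linearization of events 1..7 exists, for instance #2, #1, #3, #4:
after step 1 (#2 offer(79)): queue <79>
after step 2 (#1 poll() → 79): queue <>
after step 3 (#3 poll() (pending, included)): queue <>
after step 4 (#4 offer(83)): queue <83>
with event 8 included (#3 responding at time 8), all real-time-consistent orders fail
sample order #1, #2, #3, #4 stalls at step 1 — #1 poll() → 79 has no legal effect
sample order #1, #2, #4, #3 stalls at step 1 — #1 poll() → 79 has no legal effect

8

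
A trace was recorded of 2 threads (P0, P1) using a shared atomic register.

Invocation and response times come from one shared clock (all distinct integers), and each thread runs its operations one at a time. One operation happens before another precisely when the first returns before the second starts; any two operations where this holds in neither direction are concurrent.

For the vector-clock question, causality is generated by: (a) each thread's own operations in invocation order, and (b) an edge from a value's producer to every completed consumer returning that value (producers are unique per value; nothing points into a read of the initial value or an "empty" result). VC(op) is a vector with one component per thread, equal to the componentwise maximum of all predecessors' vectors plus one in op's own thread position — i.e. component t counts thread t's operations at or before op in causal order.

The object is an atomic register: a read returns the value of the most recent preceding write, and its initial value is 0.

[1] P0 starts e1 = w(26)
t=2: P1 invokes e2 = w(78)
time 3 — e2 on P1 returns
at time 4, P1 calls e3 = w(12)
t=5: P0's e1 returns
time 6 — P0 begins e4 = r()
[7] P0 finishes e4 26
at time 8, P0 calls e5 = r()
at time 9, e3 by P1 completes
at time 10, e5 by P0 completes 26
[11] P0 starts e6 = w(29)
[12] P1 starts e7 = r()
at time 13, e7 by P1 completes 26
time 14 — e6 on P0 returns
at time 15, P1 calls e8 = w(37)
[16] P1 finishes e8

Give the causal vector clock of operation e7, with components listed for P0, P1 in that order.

e2, invoked 2, has no incoming edges; only P1's bump applies → (0, 1)
e1, invoked 1, has no incoming edges; only P0's bump applies → (1, 0)
e3 (invocation 4): componentwise max over VC(e2)=(0, 1), +1 at P1, giving (0, 2)
e4 (invocation 6): componentwise max over VC(e1)=(1, 0), +1 at P0, giving (2, 0)
e5 (invocation 8): componentwise max over VC(e1)=(1, 0), VC(e4)=(2, 0), +1 at P0, giving (3, 0)
e7 (invocation 12): componentwise max over VC(e1)=(1, 0), VC(e3)=(0, 2), +1 at P1, giving (1, 3)
e6 (invocation 11): componentwise max over VC(e5)=(3, 0), +1 at P0, giving (4, 0)
e8 (invocation 15): componentwise max over VC(e7)=(1, 3), +1 at P1, giving (1, 4)
target: VC(e7) = (1, 3)

(1, 3)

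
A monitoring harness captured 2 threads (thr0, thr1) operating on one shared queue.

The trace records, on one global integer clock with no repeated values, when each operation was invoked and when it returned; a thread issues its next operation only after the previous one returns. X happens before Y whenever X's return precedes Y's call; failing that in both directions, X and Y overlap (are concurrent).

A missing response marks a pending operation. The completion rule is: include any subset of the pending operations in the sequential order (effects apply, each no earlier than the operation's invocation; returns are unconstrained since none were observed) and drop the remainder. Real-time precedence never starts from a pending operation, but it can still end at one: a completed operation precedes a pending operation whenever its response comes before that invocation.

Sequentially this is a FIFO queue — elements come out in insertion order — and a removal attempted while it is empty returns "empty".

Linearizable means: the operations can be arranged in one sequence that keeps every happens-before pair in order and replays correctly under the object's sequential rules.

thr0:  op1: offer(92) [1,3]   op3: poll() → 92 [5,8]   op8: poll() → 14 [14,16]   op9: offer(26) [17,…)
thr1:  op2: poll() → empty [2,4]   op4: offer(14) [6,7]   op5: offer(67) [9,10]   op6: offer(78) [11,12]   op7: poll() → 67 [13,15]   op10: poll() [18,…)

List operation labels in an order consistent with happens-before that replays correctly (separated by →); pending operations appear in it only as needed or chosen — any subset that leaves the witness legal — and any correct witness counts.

op2 → op1 → op3 → op4 → op5 → op6 → op8 → op7

1. op2 poll() → empty, leaving queue <>
2. op1 offer(92), leaving queue <92>
3. op3 poll() → 92, leaving queue <>
4. op4 offer(14), leaving queue <14>
5. op5 offer(67), leaving queue <14,67>
6. op6 offer(78), leaving queue <14,67,78>
7. op8 poll() → 14, leaving queue <67,78>
8. op7 poll() → 67, leaving queue <78>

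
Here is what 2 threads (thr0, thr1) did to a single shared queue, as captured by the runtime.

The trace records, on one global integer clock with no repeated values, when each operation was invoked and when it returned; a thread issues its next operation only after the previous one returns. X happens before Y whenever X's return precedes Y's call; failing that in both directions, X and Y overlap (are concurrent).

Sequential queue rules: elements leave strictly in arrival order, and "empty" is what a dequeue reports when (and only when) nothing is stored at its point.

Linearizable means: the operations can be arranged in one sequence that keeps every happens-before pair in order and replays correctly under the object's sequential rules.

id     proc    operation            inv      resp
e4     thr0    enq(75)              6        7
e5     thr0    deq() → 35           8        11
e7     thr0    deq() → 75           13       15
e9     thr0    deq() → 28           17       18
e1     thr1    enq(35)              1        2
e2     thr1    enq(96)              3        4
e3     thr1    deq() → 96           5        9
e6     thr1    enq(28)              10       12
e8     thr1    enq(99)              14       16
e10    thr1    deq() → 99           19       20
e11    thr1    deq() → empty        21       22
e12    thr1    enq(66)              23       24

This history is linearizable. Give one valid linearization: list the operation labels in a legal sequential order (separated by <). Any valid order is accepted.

e1 < e2 < e4 < e5 < e3 < e6 < e7 < e8 < e9 < e10 < e11 < e12

step 1: e1 enq(35) — queue <35>
step 2: e2 enq(96) — queue <35,96>
step 3: e4 enq(75) — queue <35,96,75>
step 4: e5 deq() → 35 — queue <96,75>
step 5: e3 deq() → 96 — queue <75>
step 6: e6 enq(28) — queue <75,28>
step 7: e7 deq() → 75 — queue <28>
step 8: e8 enq(99) — queue <28,99>
step 9: e9 deq() → 28 — queue <99>
step 10: e10 deq() → 99 — queue <>
step 11: e11 deq() → empty — queue <>
step 12: e12 enq(66) — queue <66>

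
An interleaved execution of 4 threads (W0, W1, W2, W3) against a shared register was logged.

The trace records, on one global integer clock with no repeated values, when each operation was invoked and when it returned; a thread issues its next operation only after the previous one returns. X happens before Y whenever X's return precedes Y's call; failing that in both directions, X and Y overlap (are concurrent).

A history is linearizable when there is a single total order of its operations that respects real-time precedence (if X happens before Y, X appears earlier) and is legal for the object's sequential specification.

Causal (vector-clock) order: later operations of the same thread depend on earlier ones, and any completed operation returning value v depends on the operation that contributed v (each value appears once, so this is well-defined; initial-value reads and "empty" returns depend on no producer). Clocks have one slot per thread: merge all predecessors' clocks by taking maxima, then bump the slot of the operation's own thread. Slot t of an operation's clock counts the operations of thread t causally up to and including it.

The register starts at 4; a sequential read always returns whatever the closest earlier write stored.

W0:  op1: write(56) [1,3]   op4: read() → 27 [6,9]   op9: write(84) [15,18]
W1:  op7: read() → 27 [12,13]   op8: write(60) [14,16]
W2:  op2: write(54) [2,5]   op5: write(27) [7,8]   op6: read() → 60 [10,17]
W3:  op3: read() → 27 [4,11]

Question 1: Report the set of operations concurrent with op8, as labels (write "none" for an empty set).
op8 spans [14,16]; an op avoiding the whole window 14..16 is ordered, any other is concurrent
op1 [1,3]: before
op2 [2,5]: before
op3 [4,11]: before
op4 [6,9]: before
op5 [7,8]: before
op6 [10,17]: concurrent
op7 [12,13]: before
op9 [15,18]: concurrent

op6, op9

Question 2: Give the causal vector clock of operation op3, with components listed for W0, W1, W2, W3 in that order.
op2, invoked 2, has no incoming edges; only W2's bump applies → (0, 0, 1, 0)
op1, invoked 1, has no incoming edges; only W0's bump applies → (1, 0, 0, 0)
op5, invoked 7, takes VC(op2)=(0, 0, 1, 0) under max, adds 1 for W2 → (0, 0, 2, 0)
op3, invoked 4, takes VC(op5)=(0, 0, 2, 0) under max, adds 1 for W3 → (0, 0, 2, 1)
op7, invoked 12, takes VC(op5)=(0, 0, 2, 0) under max, adds 1 for W1 → (0, 1, 2, 0)
op8, invoked 14, takes VC(op7)=(0, 1, 2, 0) under max, adds 1 for W1 → (0, 2, 2, 0)
op4, invoked 6, takes VC(op1)=(1, 0, 0, 0), VC(op5)=(0, 0, 2, 0) under max, adds 1 for W0 → (2, 0, 2, 0)
op6, invoked 10, takes VC(op5)=(0, 0, 2, 0), VC(op8)=(0, 2, 2, 0) under max, adds 1 for W2 → (0, 2, 3, 0)
op9, invoked 15, takes VC(op4)=(2, 0, 2, 0) under max, adds 1 for W0 → (3, 0, 2, 0)
target: VC(op3) = (0, 0, 2, 1)

(0, 0, 2, 1)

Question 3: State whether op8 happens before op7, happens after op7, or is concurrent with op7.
op8 spans [14,16], op7 spans [12,13]
resp(op7)=13 < inv(op8)=14

after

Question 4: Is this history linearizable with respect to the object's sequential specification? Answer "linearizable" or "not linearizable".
one valid linearization: op1, op2, op5, op3, op4, op7, op8, op6, op9
step 1: op1 write(56) — value 56
step 2: op2 write(54) — value 54
step 3: op5 write(27) — value 27
step 4: op3 read() → 27 — value 27
step 5: op4 read() → 27 — value 27
step 6: op7 read() → 27 — value 27
step 7: op8 write(60) — value 60
step 8: op6 read() → 60 — value 60
step 9: op9 write(84) — value 84

linearizable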